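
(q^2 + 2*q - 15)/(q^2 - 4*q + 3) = (q + 5)/(q - 1)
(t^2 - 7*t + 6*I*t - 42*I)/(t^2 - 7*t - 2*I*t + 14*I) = (t + 6*I)/(t - 2*I)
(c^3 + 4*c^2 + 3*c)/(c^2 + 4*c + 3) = c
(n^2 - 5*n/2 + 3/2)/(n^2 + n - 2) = (n - 3/2)/(n + 2)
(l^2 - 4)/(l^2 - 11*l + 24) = (l^2 - 4)/(l^2 - 11*l + 24)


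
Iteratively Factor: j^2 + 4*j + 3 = (j + 3)*(j + 1)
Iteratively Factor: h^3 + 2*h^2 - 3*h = (h - 1)*(h^2 + 3*h) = h*(h - 1)*(h + 3)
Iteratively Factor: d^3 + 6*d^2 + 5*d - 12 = (d + 4)*(d^2 + 2*d - 3) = (d - 1)*(d + 4)*(d + 3)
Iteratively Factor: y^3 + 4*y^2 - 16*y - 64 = (y + 4)*(y^2 - 16) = (y - 4)*(y + 4)*(y + 4)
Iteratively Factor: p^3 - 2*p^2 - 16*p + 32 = (p - 2)*(p^2 - 16) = (p - 4)*(p - 2)*(p + 4)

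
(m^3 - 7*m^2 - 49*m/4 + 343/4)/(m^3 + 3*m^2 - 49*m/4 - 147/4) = (m - 7)/(m + 3)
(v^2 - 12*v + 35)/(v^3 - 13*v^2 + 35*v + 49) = (v - 5)/(v^2 - 6*v - 7)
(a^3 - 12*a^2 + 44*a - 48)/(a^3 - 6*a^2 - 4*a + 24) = (a - 4)/(a + 2)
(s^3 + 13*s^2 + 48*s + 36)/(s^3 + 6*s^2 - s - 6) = (s + 6)/(s - 1)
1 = 1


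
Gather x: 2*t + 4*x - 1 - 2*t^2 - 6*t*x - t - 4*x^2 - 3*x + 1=-2*t^2 + t - 4*x^2 + x*(1 - 6*t)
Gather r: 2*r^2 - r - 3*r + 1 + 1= 2*r^2 - 4*r + 2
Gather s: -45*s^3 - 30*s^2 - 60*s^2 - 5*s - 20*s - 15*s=-45*s^3 - 90*s^2 - 40*s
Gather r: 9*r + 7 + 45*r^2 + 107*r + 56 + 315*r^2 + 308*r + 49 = 360*r^2 + 424*r + 112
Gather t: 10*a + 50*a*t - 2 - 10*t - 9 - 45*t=10*a + t*(50*a - 55) - 11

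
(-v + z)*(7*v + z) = -7*v^2 + 6*v*z + z^2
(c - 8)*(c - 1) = c^2 - 9*c + 8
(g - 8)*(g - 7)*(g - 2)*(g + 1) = g^4 - 16*g^3 + 69*g^2 - 26*g - 112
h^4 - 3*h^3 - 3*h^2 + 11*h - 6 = (h - 3)*(h - 1)^2*(h + 2)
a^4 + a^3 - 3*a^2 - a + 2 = (a - 1)^2*(a + 1)*(a + 2)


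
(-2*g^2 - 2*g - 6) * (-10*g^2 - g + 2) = 20*g^4 + 22*g^3 + 58*g^2 + 2*g - 12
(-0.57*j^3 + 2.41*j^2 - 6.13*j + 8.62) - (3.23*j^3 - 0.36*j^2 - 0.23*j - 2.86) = -3.8*j^3 + 2.77*j^2 - 5.9*j + 11.48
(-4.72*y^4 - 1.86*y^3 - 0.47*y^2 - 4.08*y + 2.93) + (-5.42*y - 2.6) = -4.72*y^4 - 1.86*y^3 - 0.47*y^2 - 9.5*y + 0.33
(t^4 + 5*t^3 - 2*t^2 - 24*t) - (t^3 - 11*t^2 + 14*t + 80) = t^4 + 4*t^3 + 9*t^2 - 38*t - 80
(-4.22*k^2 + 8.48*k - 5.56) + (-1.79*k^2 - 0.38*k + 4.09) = -6.01*k^2 + 8.1*k - 1.47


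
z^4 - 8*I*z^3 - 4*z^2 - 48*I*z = z*(z - 6*I)*(z - 4*I)*(z + 2*I)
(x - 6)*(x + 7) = x^2 + x - 42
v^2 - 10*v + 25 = (v - 5)^2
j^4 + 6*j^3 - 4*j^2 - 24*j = j*(j - 2)*(j + 2)*(j + 6)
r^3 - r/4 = r*(r - 1/2)*(r + 1/2)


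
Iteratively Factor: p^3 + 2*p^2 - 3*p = (p + 3)*(p^2 - p) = p*(p + 3)*(p - 1)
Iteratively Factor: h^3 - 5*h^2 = (h - 5)*(h^2) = h*(h - 5)*(h)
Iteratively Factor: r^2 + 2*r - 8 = (r - 2)*(r + 4)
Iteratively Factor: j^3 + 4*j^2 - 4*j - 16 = (j + 2)*(j^2 + 2*j - 8) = (j + 2)*(j + 4)*(j - 2)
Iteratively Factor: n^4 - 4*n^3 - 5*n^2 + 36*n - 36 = (n - 3)*(n^3 - n^2 - 8*n + 12) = (n - 3)*(n + 3)*(n^2 - 4*n + 4) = (n - 3)*(n - 2)*(n + 3)*(n - 2)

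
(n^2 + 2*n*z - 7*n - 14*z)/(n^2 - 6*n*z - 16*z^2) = (7 - n)/(-n + 8*z)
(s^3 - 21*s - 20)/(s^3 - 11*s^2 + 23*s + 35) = (s + 4)/(s - 7)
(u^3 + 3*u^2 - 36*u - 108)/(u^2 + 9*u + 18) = u - 6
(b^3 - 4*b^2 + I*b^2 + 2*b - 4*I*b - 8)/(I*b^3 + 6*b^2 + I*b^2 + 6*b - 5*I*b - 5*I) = (-I*b^2 + b*(2 + 4*I) - 8)/(b^2 + b*(1 - 5*I) - 5*I)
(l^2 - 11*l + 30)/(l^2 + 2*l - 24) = (l^2 - 11*l + 30)/(l^2 + 2*l - 24)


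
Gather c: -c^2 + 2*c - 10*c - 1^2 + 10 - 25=-c^2 - 8*c - 16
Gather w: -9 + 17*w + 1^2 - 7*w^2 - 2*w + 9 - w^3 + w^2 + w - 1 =-w^3 - 6*w^2 + 16*w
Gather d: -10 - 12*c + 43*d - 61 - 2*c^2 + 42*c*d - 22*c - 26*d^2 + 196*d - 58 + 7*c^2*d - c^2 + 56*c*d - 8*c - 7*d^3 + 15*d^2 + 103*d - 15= -3*c^2 - 42*c - 7*d^3 - 11*d^2 + d*(7*c^2 + 98*c + 342) - 144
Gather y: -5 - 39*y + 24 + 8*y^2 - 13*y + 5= 8*y^2 - 52*y + 24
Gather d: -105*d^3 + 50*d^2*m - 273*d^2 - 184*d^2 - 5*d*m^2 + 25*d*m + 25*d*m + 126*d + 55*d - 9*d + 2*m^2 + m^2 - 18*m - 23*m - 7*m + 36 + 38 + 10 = -105*d^3 + d^2*(50*m - 457) + d*(-5*m^2 + 50*m + 172) + 3*m^2 - 48*m + 84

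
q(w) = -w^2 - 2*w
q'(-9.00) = 16.00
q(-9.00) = -63.00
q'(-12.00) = 22.00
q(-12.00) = -120.00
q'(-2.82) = 3.64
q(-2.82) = -2.31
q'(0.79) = -3.58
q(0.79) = -2.20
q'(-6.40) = 10.80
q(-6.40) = -28.16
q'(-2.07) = 2.14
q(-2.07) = -0.14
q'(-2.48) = 2.96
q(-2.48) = -1.19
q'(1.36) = -4.72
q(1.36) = -4.57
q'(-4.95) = 7.90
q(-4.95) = -14.60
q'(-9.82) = 17.64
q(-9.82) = -76.79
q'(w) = -2*w - 2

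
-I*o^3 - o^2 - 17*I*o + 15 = (o - 5*I)*(o + 3*I)*(-I*o + 1)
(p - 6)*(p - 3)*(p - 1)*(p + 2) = p^4 - 8*p^3 + 7*p^2 + 36*p - 36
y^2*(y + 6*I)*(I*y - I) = I*y^4 - 6*y^3 - I*y^3 + 6*y^2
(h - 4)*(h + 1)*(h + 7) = h^3 + 4*h^2 - 25*h - 28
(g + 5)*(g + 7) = g^2 + 12*g + 35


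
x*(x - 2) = x^2 - 2*x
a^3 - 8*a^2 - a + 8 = (a - 8)*(a - 1)*(a + 1)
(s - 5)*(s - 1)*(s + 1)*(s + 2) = s^4 - 3*s^3 - 11*s^2 + 3*s + 10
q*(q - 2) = q^2 - 2*q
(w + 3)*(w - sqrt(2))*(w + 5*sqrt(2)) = w^3 + 3*w^2 + 4*sqrt(2)*w^2 - 10*w + 12*sqrt(2)*w - 30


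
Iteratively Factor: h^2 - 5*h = (h)*(h - 5)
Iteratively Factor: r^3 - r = (r)*(r^2 - 1) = r*(r + 1)*(r - 1)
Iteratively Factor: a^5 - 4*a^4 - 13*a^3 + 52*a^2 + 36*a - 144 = (a + 3)*(a^4 - 7*a^3 + 8*a^2 + 28*a - 48) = (a + 2)*(a + 3)*(a^3 - 9*a^2 + 26*a - 24) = (a - 2)*(a + 2)*(a + 3)*(a^2 - 7*a + 12) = (a - 3)*(a - 2)*(a + 2)*(a + 3)*(a - 4)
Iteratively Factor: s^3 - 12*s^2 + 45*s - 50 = (s - 2)*(s^2 - 10*s + 25) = (s - 5)*(s - 2)*(s - 5)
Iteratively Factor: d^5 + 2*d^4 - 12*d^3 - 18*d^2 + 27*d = (d + 3)*(d^4 - d^3 - 9*d^2 + 9*d) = (d + 3)^2*(d^3 - 4*d^2 + 3*d) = (d - 1)*(d + 3)^2*(d^2 - 3*d) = (d - 3)*(d - 1)*(d + 3)^2*(d)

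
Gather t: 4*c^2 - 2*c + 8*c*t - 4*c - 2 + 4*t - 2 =4*c^2 - 6*c + t*(8*c + 4) - 4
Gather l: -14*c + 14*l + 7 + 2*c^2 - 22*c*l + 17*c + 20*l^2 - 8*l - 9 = 2*c^2 + 3*c + 20*l^2 + l*(6 - 22*c) - 2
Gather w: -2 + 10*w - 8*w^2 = -8*w^2 + 10*w - 2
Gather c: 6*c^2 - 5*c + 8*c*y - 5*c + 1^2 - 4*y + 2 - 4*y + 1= 6*c^2 + c*(8*y - 10) - 8*y + 4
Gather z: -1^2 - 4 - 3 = -8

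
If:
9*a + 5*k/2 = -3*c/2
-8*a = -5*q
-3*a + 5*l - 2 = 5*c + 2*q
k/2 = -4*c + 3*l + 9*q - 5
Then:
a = 5*q/8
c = 249*q/14 - 38/7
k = 114/35 - 1809*q/140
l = 5197*q/280 - 176/35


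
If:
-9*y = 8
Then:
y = -8/9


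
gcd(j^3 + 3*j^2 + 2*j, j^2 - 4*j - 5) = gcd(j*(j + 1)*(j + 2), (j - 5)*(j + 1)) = j + 1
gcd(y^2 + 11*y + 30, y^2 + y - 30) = y + 6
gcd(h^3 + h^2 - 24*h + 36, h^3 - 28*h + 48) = h^2 + 4*h - 12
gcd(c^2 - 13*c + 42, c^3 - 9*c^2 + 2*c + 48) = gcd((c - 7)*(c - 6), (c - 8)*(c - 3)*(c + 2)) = 1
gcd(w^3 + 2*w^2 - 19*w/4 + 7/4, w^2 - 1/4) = w - 1/2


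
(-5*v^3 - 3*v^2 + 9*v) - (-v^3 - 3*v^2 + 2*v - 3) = -4*v^3 + 7*v + 3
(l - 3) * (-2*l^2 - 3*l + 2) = -2*l^3 + 3*l^2 + 11*l - 6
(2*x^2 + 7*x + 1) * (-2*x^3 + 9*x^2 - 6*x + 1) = -4*x^5 + 4*x^4 + 49*x^3 - 31*x^2 + x + 1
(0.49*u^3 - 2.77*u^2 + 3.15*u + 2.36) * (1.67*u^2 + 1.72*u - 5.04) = 0.8183*u^5 - 3.7831*u^4 - 1.9735*u^3 + 23.32*u^2 - 11.8168*u - 11.8944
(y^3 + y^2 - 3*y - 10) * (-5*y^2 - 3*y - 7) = -5*y^5 - 8*y^4 + 5*y^3 + 52*y^2 + 51*y + 70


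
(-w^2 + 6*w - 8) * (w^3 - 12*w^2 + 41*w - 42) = -w^5 + 18*w^4 - 121*w^3 + 384*w^2 - 580*w + 336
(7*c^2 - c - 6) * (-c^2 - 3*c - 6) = -7*c^4 - 20*c^3 - 33*c^2 + 24*c + 36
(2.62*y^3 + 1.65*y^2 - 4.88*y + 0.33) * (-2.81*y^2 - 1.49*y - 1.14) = -7.3622*y^5 - 8.5403*y^4 + 8.2675*y^3 + 4.4629*y^2 + 5.0715*y - 0.3762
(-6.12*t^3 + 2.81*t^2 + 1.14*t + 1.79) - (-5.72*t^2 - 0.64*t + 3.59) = -6.12*t^3 + 8.53*t^2 + 1.78*t - 1.8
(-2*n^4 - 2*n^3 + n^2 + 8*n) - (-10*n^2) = -2*n^4 - 2*n^3 + 11*n^2 + 8*n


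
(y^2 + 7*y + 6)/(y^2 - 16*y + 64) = (y^2 + 7*y + 6)/(y^2 - 16*y + 64)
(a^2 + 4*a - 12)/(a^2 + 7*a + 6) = (a - 2)/(a + 1)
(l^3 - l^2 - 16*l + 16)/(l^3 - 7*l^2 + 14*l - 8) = (l + 4)/(l - 2)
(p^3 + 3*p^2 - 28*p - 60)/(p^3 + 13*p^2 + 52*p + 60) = (p - 5)/(p + 5)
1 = 1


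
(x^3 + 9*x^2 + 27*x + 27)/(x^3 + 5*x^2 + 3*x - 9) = (x + 3)/(x - 1)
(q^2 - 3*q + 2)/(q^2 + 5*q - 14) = (q - 1)/(q + 7)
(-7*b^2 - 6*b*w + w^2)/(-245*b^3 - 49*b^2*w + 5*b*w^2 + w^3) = (b + w)/(35*b^2 + 12*b*w + w^2)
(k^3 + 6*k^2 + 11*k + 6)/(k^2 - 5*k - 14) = (k^2 + 4*k + 3)/(k - 7)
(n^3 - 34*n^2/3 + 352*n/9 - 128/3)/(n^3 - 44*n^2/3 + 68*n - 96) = (n - 8/3)/(n - 6)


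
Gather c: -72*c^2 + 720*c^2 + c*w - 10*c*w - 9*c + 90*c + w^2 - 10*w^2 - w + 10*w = 648*c^2 + c*(81 - 9*w) - 9*w^2 + 9*w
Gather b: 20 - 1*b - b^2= -b^2 - b + 20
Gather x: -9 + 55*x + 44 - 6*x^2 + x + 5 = -6*x^2 + 56*x + 40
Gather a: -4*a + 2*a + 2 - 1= 1 - 2*a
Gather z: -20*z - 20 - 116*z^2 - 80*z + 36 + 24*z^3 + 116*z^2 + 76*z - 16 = 24*z^3 - 24*z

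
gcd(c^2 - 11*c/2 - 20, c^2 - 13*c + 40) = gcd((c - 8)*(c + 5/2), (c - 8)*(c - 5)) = c - 8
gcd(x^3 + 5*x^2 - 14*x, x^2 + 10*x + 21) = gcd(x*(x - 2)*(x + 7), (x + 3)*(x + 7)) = x + 7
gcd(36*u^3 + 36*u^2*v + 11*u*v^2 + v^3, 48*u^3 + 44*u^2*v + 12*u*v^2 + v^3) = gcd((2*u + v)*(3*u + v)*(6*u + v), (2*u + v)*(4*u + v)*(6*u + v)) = 12*u^2 + 8*u*v + v^2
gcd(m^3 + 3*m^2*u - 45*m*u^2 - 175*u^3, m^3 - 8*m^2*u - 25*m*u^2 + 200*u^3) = m + 5*u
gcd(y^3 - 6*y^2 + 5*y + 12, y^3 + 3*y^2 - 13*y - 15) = y^2 - 2*y - 3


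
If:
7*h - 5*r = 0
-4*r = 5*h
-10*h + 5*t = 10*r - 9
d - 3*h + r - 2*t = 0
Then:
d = -18/5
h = 0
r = 0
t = -9/5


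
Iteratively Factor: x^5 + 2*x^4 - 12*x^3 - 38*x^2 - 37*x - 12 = (x + 1)*(x^4 + x^3 - 13*x^2 - 25*x - 12) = (x + 1)^2*(x^3 - 13*x - 12) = (x - 4)*(x + 1)^2*(x^2 + 4*x + 3) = (x - 4)*(x + 1)^2*(x + 3)*(x + 1)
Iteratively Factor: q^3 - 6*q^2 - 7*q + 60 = (q + 3)*(q^2 - 9*q + 20) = (q - 5)*(q + 3)*(q - 4)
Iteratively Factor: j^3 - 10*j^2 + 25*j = (j - 5)*(j^2 - 5*j) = j*(j - 5)*(j - 5)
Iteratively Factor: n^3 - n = (n - 1)*(n^2 + n) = (n - 1)*(n + 1)*(n)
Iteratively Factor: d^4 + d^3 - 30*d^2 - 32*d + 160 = (d + 4)*(d^3 - 3*d^2 - 18*d + 40) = (d + 4)^2*(d^2 - 7*d + 10) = (d - 5)*(d + 4)^2*(d - 2)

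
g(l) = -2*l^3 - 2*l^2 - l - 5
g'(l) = -6*l^2 - 4*l - 1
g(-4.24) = 115.73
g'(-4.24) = -91.91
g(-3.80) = 79.66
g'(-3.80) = -72.44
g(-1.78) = 1.72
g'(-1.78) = -12.89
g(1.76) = -23.86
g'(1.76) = -26.63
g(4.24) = -197.65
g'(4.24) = -125.83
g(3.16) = -91.24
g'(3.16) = -73.55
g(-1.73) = 1.10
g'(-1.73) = -12.04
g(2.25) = -40.16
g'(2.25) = -40.38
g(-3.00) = 34.00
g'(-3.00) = -43.00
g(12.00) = -3761.00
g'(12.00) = -913.00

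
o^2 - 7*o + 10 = (o - 5)*(o - 2)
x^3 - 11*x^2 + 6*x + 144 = (x - 8)*(x - 6)*(x + 3)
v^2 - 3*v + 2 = (v - 2)*(v - 1)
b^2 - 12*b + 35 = (b - 7)*(b - 5)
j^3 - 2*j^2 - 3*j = j*(j - 3)*(j + 1)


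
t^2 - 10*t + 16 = (t - 8)*(t - 2)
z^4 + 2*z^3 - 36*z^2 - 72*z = z*(z - 6)*(z + 2)*(z + 6)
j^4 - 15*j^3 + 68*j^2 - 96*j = j*(j - 8)*(j - 4)*(j - 3)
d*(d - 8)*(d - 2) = d^3 - 10*d^2 + 16*d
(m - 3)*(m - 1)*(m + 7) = m^3 + 3*m^2 - 25*m + 21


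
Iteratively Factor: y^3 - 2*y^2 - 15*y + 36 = (y + 4)*(y^2 - 6*y + 9) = (y - 3)*(y + 4)*(y - 3)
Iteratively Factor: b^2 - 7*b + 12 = (b - 3)*(b - 4)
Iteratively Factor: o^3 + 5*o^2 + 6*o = (o)*(o^2 + 5*o + 6) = o*(o + 2)*(o + 3)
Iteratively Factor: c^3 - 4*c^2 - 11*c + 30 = (c - 2)*(c^2 - 2*c - 15) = (c - 2)*(c + 3)*(c - 5)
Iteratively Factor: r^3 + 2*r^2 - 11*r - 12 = (r - 3)*(r^2 + 5*r + 4) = (r - 3)*(r + 1)*(r + 4)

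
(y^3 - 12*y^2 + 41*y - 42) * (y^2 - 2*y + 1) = y^5 - 14*y^4 + 66*y^3 - 136*y^2 + 125*y - 42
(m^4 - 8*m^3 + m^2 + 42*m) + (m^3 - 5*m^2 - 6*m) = m^4 - 7*m^3 - 4*m^2 + 36*m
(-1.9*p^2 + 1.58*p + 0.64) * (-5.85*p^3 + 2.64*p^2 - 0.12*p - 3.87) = 11.115*p^5 - 14.259*p^4 + 0.655200000000001*p^3 + 8.853*p^2 - 6.1914*p - 2.4768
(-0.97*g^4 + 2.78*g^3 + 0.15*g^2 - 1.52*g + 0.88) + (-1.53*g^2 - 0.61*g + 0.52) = -0.97*g^4 + 2.78*g^3 - 1.38*g^2 - 2.13*g + 1.4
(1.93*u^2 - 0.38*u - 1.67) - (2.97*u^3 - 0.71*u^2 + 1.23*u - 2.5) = -2.97*u^3 + 2.64*u^2 - 1.61*u + 0.83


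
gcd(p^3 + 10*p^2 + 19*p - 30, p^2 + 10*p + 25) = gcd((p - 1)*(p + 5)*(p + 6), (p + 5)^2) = p + 5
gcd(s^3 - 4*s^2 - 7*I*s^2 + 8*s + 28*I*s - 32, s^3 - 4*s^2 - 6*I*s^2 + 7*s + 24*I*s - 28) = s^2 + s*(-4 + I) - 4*I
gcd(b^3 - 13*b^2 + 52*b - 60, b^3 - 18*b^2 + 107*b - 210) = b^2 - 11*b + 30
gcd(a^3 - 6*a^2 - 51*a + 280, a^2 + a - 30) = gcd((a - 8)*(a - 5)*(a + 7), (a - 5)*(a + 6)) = a - 5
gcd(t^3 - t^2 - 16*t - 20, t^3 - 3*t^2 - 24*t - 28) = t^2 + 4*t + 4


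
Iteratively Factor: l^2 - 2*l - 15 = (l + 3)*(l - 5)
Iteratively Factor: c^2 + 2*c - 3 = (c + 3)*(c - 1)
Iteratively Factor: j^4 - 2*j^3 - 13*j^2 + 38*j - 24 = (j - 1)*(j^3 - j^2 - 14*j + 24) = (j - 3)*(j - 1)*(j^2 + 2*j - 8) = (j - 3)*(j - 2)*(j - 1)*(j + 4)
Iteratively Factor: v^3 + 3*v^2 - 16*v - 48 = (v + 4)*(v^2 - v - 12) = (v + 3)*(v + 4)*(v - 4)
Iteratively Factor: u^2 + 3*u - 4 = (u - 1)*(u + 4)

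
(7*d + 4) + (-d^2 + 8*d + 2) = -d^2 + 15*d + 6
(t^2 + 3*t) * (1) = t^2 + 3*t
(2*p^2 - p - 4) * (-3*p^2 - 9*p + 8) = -6*p^4 - 15*p^3 + 37*p^2 + 28*p - 32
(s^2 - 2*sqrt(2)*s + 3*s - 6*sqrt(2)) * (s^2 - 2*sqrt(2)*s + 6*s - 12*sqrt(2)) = s^4 - 4*sqrt(2)*s^3 + 9*s^3 - 36*sqrt(2)*s^2 + 26*s^2 - 72*sqrt(2)*s + 72*s + 144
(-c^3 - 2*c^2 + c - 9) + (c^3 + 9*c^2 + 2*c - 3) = 7*c^2 + 3*c - 12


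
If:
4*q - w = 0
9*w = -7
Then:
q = -7/36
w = -7/9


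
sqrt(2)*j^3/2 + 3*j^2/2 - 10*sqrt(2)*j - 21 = (j - 3*sqrt(2))*(j + 7*sqrt(2)/2)*(sqrt(2)*j/2 + 1)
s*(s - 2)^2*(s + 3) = s^4 - s^3 - 8*s^2 + 12*s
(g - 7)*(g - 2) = g^2 - 9*g + 14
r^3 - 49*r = r*(r - 7)*(r + 7)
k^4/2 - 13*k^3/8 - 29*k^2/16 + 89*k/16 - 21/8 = (k/2 + 1)*(k - 7/2)*(k - 1)*(k - 3/4)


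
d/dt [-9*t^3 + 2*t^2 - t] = -27*t^2 + 4*t - 1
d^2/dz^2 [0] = 0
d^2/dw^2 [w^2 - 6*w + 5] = 2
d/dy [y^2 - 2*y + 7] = 2*y - 2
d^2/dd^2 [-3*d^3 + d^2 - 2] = 2 - 18*d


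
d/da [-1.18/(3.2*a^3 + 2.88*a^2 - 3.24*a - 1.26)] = (11.328*a^2 + 6.7968*a - 3.8232)/(3.2*a^3 + 2.88*a^2 - 3.24*a - 1.26)^2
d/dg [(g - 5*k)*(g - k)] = 2*g - 6*k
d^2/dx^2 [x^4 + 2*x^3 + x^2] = 12*x^2 + 12*x + 2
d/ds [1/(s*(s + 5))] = (-2*s - 5)/(s^2*(s^2 + 10*s + 25))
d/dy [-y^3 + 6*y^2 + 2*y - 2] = -3*y^2 + 12*y + 2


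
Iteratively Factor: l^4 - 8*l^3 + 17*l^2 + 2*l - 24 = (l + 1)*(l^3 - 9*l^2 + 26*l - 24) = (l - 4)*(l + 1)*(l^2 - 5*l + 6) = (l - 4)*(l - 2)*(l + 1)*(l - 3)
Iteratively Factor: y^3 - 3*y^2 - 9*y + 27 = (y - 3)*(y^2 - 9) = (y - 3)*(y + 3)*(y - 3)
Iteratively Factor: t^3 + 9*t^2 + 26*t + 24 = (t + 3)*(t^2 + 6*t + 8) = (t + 2)*(t + 3)*(t + 4)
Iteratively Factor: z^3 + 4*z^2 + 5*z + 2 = (z + 1)*(z^2 + 3*z + 2) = (z + 1)*(z + 2)*(z + 1)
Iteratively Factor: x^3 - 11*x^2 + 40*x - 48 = (x - 3)*(x^2 - 8*x + 16) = (x - 4)*(x - 3)*(x - 4)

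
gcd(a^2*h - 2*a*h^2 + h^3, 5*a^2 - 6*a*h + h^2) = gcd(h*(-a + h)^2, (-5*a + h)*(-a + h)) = a - h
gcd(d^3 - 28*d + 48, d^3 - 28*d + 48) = d^3 - 28*d + 48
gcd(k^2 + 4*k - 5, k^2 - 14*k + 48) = 1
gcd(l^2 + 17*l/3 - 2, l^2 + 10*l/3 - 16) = l + 6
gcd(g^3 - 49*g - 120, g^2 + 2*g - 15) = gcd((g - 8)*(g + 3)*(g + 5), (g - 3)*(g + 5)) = g + 5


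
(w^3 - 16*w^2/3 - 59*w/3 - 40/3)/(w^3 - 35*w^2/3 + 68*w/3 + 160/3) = (3*w^2 + 8*w + 5)/(3*w^2 - 11*w - 20)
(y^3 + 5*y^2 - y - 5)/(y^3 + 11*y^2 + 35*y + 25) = (y - 1)/(y + 5)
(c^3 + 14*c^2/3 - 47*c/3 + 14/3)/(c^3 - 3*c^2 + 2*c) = (3*c^2 + 20*c - 7)/(3*c*(c - 1))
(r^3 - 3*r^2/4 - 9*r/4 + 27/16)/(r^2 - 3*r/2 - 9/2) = (8*r^2 - 18*r + 9)/(8*(r - 3))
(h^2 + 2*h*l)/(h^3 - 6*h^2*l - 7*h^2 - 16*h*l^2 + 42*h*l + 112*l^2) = h/(h^2 - 8*h*l - 7*h + 56*l)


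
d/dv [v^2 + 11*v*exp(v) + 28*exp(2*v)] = 11*v*exp(v) + 2*v + 56*exp(2*v) + 11*exp(v)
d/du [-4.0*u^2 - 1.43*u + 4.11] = -8.0*u - 1.43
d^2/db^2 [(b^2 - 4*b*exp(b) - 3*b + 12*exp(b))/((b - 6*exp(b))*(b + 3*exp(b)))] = (-b^5*exp(b) + 69*b^4*exp(2*b) + 5*b^4*exp(b) - 270*b^3*exp(3*b) - 345*b^3*exp(2*b) - 14*b^3*exp(b) - 6*b^3 + 1512*b^2*exp(4*b) + 1350*b^2*exp(3*b) + 756*b^2*exp(2*b) + 72*b^2*exp(b) - 1296*b*exp(5*b) - 7560*b*exp(4*b) - 3024*b*exp(3*b) - 540*b*exp(2*b) + 6480*exp(5*b) + 7560*exp(4*b) + 972*exp(3*b))/(b^6 - 9*b^5*exp(b) - 27*b^4*exp(2*b) + 297*b^3*exp(3*b) + 486*b^2*exp(4*b) - 2916*b*exp(5*b) - 5832*exp(6*b))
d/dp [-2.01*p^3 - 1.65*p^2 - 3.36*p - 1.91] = -6.03*p^2 - 3.3*p - 3.36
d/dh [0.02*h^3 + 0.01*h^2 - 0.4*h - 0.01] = 0.06*h^2 + 0.02*h - 0.4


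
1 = 1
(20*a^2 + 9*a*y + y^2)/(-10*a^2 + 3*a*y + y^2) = (4*a + y)/(-2*a + y)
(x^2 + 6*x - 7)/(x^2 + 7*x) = (x - 1)/x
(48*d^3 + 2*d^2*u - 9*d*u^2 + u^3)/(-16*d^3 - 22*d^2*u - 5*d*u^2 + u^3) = (-3*d + u)/(d + u)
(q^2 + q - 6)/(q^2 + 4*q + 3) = (q - 2)/(q + 1)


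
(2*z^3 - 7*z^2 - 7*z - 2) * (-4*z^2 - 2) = -8*z^5 + 28*z^4 + 24*z^3 + 22*z^2 + 14*z + 4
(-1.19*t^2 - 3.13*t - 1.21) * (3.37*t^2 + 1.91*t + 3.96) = -4.0103*t^4 - 12.821*t^3 - 14.7684*t^2 - 14.7059*t - 4.7916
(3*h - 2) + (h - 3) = 4*h - 5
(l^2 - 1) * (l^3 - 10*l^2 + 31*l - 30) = l^5 - 10*l^4 + 30*l^3 - 20*l^2 - 31*l + 30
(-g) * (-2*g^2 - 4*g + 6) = 2*g^3 + 4*g^2 - 6*g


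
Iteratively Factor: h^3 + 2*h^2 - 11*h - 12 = (h + 1)*(h^2 + h - 12) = (h - 3)*(h + 1)*(h + 4)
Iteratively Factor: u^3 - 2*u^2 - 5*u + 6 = (u - 3)*(u^2 + u - 2) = (u - 3)*(u + 2)*(u - 1)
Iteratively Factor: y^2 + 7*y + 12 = (y + 4)*(y + 3)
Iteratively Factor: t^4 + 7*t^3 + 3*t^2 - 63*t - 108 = (t + 3)*(t^3 + 4*t^2 - 9*t - 36) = (t - 3)*(t + 3)*(t^2 + 7*t + 12) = (t - 3)*(t + 3)^2*(t + 4)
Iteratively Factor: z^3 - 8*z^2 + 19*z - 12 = (z - 4)*(z^2 - 4*z + 3) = (z - 4)*(z - 3)*(z - 1)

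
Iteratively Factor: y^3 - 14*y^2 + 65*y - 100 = (y - 5)*(y^2 - 9*y + 20) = (y - 5)^2*(y - 4)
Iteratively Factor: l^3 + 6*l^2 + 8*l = (l)*(l^2 + 6*l + 8) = l*(l + 2)*(l + 4)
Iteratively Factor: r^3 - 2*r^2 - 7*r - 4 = (r + 1)*(r^2 - 3*r - 4) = (r + 1)^2*(r - 4)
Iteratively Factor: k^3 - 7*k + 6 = (k - 2)*(k^2 + 2*k - 3) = (k - 2)*(k + 3)*(k - 1)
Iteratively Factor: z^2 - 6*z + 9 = (z - 3)*(z - 3)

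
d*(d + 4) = d^2 + 4*d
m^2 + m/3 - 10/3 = (m - 5/3)*(m + 2)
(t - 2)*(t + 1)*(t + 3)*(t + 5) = t^4 + 7*t^3 + 5*t^2 - 31*t - 30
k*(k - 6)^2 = k^3 - 12*k^2 + 36*k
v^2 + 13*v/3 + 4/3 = (v + 1/3)*(v + 4)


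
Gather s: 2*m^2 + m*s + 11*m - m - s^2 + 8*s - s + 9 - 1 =2*m^2 + 10*m - s^2 + s*(m + 7) + 8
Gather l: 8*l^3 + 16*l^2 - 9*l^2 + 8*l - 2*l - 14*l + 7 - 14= 8*l^3 + 7*l^2 - 8*l - 7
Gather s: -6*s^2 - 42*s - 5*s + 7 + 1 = -6*s^2 - 47*s + 8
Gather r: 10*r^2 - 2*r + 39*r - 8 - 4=10*r^2 + 37*r - 12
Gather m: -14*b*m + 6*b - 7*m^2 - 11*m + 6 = 6*b - 7*m^2 + m*(-14*b - 11) + 6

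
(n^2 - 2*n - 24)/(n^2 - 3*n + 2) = (n^2 - 2*n - 24)/(n^2 - 3*n + 2)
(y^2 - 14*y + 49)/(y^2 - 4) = (y^2 - 14*y + 49)/(y^2 - 4)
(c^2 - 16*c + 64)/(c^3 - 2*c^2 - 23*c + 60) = (c^2 - 16*c + 64)/(c^3 - 2*c^2 - 23*c + 60)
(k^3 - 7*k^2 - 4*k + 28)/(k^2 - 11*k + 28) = (k^2 - 4)/(k - 4)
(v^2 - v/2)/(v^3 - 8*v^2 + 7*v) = (v - 1/2)/(v^2 - 8*v + 7)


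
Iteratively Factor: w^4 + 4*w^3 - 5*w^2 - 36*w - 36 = (w + 2)*(w^3 + 2*w^2 - 9*w - 18) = (w + 2)^2*(w^2 - 9) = (w + 2)^2*(w + 3)*(w - 3)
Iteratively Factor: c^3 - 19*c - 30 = (c - 5)*(c^2 + 5*c + 6) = (c - 5)*(c + 3)*(c + 2)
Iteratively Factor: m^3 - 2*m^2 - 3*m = (m + 1)*(m^2 - 3*m) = (m - 3)*(m + 1)*(m)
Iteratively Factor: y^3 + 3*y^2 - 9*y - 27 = (y + 3)*(y^2 - 9) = (y - 3)*(y + 3)*(y + 3)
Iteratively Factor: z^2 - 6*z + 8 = (z - 4)*(z - 2)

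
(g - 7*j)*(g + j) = g^2 - 6*g*j - 7*j^2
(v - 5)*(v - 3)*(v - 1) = v^3 - 9*v^2 + 23*v - 15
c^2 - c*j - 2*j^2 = (c - 2*j)*(c + j)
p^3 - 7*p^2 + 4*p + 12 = (p - 6)*(p - 2)*(p + 1)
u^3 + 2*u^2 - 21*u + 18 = (u - 3)*(u - 1)*(u + 6)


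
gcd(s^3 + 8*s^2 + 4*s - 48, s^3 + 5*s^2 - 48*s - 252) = s + 6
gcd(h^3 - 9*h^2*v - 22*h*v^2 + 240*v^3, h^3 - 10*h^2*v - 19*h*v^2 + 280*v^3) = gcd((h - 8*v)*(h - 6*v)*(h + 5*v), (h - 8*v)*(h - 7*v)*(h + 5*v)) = -h^2 + 3*h*v + 40*v^2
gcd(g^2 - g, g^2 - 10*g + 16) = 1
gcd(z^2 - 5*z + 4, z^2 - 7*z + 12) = z - 4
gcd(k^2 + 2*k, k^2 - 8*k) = k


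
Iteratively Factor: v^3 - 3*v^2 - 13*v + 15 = (v - 5)*(v^2 + 2*v - 3) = (v - 5)*(v - 1)*(v + 3)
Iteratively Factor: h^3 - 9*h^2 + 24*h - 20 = (h - 5)*(h^2 - 4*h + 4) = (h - 5)*(h - 2)*(h - 2)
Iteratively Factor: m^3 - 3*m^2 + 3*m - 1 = (m - 1)*(m^2 - 2*m + 1) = (m - 1)^2*(m - 1)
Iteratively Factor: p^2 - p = (p)*(p - 1)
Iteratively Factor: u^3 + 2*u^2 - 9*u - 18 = (u - 3)*(u^2 + 5*u + 6) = (u - 3)*(u + 3)*(u + 2)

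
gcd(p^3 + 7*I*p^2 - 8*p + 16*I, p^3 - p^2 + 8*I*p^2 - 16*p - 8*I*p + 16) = p^2 + 8*I*p - 16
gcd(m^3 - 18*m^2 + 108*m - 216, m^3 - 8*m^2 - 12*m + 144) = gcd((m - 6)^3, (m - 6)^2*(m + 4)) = m^2 - 12*m + 36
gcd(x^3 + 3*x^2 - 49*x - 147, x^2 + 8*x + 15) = x + 3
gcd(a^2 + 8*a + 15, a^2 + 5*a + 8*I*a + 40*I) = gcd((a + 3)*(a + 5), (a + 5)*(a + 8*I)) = a + 5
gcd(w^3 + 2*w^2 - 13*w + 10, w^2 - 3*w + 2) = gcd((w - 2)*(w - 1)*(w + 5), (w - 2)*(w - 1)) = w^2 - 3*w + 2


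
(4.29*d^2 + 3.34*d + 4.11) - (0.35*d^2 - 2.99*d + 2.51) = 3.94*d^2 + 6.33*d + 1.6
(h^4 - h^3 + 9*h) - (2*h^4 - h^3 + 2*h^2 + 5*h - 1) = -h^4 - 2*h^2 + 4*h + 1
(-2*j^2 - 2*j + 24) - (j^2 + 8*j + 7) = -3*j^2 - 10*j + 17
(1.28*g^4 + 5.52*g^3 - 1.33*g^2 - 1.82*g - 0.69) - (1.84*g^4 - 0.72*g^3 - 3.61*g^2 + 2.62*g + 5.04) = -0.56*g^4 + 6.24*g^3 + 2.28*g^2 - 4.44*g - 5.73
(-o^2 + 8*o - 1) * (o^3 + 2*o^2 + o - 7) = -o^5 + 6*o^4 + 14*o^3 + 13*o^2 - 57*o + 7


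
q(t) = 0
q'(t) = 0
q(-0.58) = 0.00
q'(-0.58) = 0.00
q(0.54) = 0.00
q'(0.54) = 0.00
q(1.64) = 0.00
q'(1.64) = 0.00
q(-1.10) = 0.00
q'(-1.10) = 0.00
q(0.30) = 0.00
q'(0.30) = 0.00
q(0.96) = 0.00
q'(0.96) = 0.00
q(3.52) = 0.00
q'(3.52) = 0.00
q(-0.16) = 0.00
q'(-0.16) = 0.00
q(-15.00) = 0.00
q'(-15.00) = 0.00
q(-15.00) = 0.00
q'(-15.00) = 0.00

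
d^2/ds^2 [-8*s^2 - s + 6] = -16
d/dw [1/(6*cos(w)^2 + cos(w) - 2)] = (12*cos(w) + 1)*sin(w)/(6*cos(w)^2 + cos(w) - 2)^2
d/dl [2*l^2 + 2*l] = 4*l + 2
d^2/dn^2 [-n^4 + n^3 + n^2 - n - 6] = -12*n^2 + 6*n + 2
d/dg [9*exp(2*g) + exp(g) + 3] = (18*exp(g) + 1)*exp(g)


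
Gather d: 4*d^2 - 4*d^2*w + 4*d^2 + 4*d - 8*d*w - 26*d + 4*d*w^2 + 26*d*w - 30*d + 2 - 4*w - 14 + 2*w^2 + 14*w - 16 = d^2*(8 - 4*w) + d*(4*w^2 + 18*w - 52) + 2*w^2 + 10*w - 28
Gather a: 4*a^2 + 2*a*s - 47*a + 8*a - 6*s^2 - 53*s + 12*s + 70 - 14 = 4*a^2 + a*(2*s - 39) - 6*s^2 - 41*s + 56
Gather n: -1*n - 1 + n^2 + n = n^2 - 1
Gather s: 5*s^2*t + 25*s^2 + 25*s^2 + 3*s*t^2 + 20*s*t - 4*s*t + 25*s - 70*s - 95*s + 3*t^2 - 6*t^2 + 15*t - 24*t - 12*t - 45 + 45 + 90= s^2*(5*t + 50) + s*(3*t^2 + 16*t - 140) - 3*t^2 - 21*t + 90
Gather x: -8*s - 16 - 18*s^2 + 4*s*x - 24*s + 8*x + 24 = -18*s^2 - 32*s + x*(4*s + 8) + 8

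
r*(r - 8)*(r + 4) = r^3 - 4*r^2 - 32*r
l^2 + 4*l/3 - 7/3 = (l - 1)*(l + 7/3)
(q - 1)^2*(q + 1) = q^3 - q^2 - q + 1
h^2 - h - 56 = (h - 8)*(h + 7)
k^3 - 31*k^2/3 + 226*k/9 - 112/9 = (k - 7)*(k - 8/3)*(k - 2/3)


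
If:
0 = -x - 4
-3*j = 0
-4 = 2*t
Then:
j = 0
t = -2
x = -4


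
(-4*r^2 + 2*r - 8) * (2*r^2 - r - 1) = -8*r^4 + 8*r^3 - 14*r^2 + 6*r + 8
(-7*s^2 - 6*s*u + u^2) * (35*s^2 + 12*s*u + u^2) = -245*s^4 - 294*s^3*u - 44*s^2*u^2 + 6*s*u^3 + u^4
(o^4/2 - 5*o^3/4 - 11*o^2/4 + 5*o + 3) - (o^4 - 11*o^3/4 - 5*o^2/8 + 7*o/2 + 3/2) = -o^4/2 + 3*o^3/2 - 17*o^2/8 + 3*o/2 + 3/2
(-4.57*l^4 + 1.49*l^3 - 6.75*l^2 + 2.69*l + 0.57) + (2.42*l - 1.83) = -4.57*l^4 + 1.49*l^3 - 6.75*l^2 + 5.11*l - 1.26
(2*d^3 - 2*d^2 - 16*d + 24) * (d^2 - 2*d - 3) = 2*d^5 - 6*d^4 - 18*d^3 + 62*d^2 - 72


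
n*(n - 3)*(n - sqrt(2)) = n^3 - 3*n^2 - sqrt(2)*n^2 + 3*sqrt(2)*n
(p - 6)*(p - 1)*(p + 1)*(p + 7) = p^4 + p^3 - 43*p^2 - p + 42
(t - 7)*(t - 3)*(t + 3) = t^3 - 7*t^2 - 9*t + 63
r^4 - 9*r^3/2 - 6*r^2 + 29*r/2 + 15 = (r - 5)*(r - 2)*(r + 1)*(r + 3/2)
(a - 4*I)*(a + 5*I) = a^2 + I*a + 20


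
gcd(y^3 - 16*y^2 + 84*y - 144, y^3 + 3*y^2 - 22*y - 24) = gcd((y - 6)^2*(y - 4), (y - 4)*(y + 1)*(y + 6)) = y - 4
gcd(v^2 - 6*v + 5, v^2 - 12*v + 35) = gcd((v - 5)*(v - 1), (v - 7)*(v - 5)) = v - 5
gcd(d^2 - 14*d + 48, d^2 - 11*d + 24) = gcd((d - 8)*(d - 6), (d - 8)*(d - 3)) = d - 8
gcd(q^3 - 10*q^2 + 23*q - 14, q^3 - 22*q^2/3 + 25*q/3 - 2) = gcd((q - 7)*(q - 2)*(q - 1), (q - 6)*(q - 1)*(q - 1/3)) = q - 1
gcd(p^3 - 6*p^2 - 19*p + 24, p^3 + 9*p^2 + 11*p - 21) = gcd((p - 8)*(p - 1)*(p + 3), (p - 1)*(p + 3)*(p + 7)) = p^2 + 2*p - 3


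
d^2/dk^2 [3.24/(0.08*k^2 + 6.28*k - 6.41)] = (-0.041472*k^2 - 3.255552*k + 3.24*(0.16*k + 6.28)*(0.32*k + 12.56) + 3.322944)/(0.08*k^2 + 6.28*k - 6.41)^3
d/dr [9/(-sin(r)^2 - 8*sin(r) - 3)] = 18*(sin(r) + 4)*cos(r)/(sin(r)^2 + 8*sin(r) + 3)^2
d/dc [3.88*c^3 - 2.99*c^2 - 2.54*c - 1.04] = 11.64*c^2 - 5.98*c - 2.54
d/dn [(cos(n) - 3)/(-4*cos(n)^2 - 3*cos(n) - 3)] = 4*(sin(n)^2 + 6*cos(n) + 2)*sin(n)/(4*cos(n)^2 + 3*cos(n) + 3)^2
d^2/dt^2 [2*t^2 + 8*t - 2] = 4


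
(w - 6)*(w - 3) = w^2 - 9*w + 18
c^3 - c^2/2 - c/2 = c*(c - 1)*(c + 1/2)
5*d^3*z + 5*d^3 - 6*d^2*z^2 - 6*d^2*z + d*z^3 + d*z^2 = (-5*d + z)*(-d + z)*(d*z + d)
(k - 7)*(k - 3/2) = k^2 - 17*k/2 + 21/2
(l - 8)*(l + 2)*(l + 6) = l^3 - 52*l - 96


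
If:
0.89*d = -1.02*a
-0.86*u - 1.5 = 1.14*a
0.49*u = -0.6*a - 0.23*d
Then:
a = -2.73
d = 3.13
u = 1.87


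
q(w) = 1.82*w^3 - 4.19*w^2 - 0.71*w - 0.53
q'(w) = 5.46*w^2 - 8.38*w - 0.71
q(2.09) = -3.70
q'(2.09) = 5.63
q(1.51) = -4.89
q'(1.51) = -0.91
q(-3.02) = -86.73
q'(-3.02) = 74.39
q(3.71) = 32.10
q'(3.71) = 43.35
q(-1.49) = -14.79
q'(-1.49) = 23.90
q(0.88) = -3.16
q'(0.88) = -3.86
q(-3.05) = -88.98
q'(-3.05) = 75.64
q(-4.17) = -202.40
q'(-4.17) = 129.18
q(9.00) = 980.47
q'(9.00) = 366.13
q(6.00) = 237.49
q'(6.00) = 145.57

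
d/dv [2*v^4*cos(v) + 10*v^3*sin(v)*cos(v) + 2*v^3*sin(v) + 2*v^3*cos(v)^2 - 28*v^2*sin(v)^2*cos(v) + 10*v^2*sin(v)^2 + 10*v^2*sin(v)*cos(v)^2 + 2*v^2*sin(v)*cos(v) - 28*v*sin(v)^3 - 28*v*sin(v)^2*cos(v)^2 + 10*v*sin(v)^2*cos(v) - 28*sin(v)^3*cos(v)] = -2*v^4*sin(v) - 20*v^3*sin(v)^2 - 4*v^3*sin(v)*cos(v) + 10*v^3*cos(v) + 10*v^3 + 84*v^2*sin(v)^3 - 30*v^2*sin(v)^2*cos(v) - 10*v^2*sin(v)^2 + 50*v^2*sin(v)*cos(v) - 50*v^2*sin(v) + 10*v^2*cos(v) + 8*v^2 + 112*v*sin(v)^3*cos(v) - 50*v*sin(v)^3 - 140*v*sin(v)^2*cos(v) + 20*v*sin(v)^2 - 52*v*sin(v)*cos(v) + 40*v*sin(v) + 140*sin(v)^4 - 28*sin(v)^3 + 10*sin(v)^2*cos(v) - 112*sin(v)^2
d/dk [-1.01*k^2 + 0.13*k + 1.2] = 0.13 - 2.02*k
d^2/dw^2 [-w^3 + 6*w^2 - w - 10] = 12 - 6*w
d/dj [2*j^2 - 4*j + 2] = 4*j - 4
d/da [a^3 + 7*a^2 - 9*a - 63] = 3*a^2 + 14*a - 9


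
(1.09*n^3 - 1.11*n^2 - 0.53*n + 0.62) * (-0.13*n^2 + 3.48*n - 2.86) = -0.1417*n^5 + 3.9375*n^4 - 6.9113*n^3 + 1.2496*n^2 + 3.6734*n - 1.7732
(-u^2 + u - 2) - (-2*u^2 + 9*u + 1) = u^2 - 8*u - 3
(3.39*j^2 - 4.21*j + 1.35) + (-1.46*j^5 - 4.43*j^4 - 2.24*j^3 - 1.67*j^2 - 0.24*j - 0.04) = -1.46*j^5 - 4.43*j^4 - 2.24*j^3 + 1.72*j^2 - 4.45*j + 1.31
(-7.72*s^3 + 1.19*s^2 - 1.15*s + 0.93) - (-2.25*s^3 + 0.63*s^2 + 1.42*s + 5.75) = -5.47*s^3 + 0.56*s^2 - 2.57*s - 4.82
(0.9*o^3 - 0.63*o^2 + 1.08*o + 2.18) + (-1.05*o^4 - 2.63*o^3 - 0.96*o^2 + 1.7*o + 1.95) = -1.05*o^4 - 1.73*o^3 - 1.59*o^2 + 2.78*o + 4.13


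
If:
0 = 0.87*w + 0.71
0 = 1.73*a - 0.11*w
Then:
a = -0.05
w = -0.82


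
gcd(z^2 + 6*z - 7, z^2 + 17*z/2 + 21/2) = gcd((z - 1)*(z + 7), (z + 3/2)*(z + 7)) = z + 7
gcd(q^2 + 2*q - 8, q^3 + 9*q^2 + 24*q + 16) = q + 4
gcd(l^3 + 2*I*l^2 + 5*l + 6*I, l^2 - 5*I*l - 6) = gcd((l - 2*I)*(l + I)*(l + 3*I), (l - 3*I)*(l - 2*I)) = l - 2*I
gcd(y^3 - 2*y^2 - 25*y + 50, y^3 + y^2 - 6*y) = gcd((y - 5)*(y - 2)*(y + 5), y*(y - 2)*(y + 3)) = y - 2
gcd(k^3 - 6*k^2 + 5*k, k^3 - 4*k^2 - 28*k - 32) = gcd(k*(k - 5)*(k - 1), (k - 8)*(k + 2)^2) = 1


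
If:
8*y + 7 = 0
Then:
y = -7/8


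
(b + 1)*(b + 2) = b^2 + 3*b + 2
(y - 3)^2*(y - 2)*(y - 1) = y^4 - 9*y^3 + 29*y^2 - 39*y + 18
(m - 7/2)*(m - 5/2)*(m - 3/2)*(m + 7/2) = m^4 - 4*m^3 - 17*m^2/2 + 49*m - 735/16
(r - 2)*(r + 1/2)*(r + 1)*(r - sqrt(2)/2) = r^4 - sqrt(2)*r^3/2 - r^3/2 - 5*r^2/2 + sqrt(2)*r^2/4 - r + 5*sqrt(2)*r/4 + sqrt(2)/2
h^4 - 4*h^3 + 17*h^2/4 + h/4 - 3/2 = (h - 2)*(h - 3/2)*(h - 1)*(h + 1/2)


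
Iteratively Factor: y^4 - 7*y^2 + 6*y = (y - 2)*(y^3 + 2*y^2 - 3*y) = y*(y - 2)*(y^2 + 2*y - 3) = y*(y - 2)*(y + 3)*(y - 1)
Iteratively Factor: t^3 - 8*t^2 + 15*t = (t - 3)*(t^2 - 5*t) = t*(t - 3)*(t - 5)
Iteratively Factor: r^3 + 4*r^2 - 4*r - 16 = (r + 4)*(r^2 - 4) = (r + 2)*(r + 4)*(r - 2)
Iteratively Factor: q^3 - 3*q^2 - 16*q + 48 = (q - 4)*(q^2 + q - 12) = (q - 4)*(q - 3)*(q + 4)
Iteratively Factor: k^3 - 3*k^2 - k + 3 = (k - 3)*(k^2 - 1) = (k - 3)*(k - 1)*(k + 1)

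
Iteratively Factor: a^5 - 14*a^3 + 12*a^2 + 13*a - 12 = (a - 1)*(a^4 + a^3 - 13*a^2 - a + 12) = (a - 1)*(a + 4)*(a^3 - 3*a^2 - a + 3) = (a - 1)^2*(a + 4)*(a^2 - 2*a - 3) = (a - 3)*(a - 1)^2*(a + 4)*(a + 1)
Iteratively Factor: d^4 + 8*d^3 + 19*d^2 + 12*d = (d)*(d^3 + 8*d^2 + 19*d + 12) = d*(d + 3)*(d^2 + 5*d + 4) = d*(d + 1)*(d + 3)*(d + 4)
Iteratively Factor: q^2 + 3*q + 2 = (q + 1)*(q + 2)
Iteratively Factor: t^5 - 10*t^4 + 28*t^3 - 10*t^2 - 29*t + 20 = (t - 4)*(t^4 - 6*t^3 + 4*t^2 + 6*t - 5) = (t - 5)*(t - 4)*(t^3 - t^2 - t + 1) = (t - 5)*(t - 4)*(t - 1)*(t^2 - 1) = (t - 5)*(t - 4)*(t - 1)^2*(t + 1)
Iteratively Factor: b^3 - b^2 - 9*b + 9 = (b - 1)*(b^2 - 9) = (b - 3)*(b - 1)*(b + 3)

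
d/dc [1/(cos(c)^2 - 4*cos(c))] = 2*(cos(c) - 2)*sin(c)/((cos(c) - 4)^2*cos(c)^2)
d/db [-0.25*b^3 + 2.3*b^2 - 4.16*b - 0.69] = -0.75*b^2 + 4.6*b - 4.16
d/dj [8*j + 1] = 8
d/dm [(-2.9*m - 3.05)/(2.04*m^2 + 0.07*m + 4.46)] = (5.916*m^2 + 12.444*m - 12.7205)/(4.1616*m^4 + 0.2856*m^3 + 18.2017*m^2 + 0.6244*m + 19.8916)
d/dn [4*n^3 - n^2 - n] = 12*n^2 - 2*n - 1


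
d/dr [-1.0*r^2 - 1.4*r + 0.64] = -2.0*r - 1.4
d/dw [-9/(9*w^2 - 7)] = 162*w/(9*w^2 - 7)^2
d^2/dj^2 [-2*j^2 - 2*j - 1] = -4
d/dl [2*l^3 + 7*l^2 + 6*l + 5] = 6*l^2 + 14*l + 6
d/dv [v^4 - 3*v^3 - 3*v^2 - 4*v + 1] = 4*v^3 - 9*v^2 - 6*v - 4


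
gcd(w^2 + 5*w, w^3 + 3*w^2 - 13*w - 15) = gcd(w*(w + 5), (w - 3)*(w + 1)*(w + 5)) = w + 5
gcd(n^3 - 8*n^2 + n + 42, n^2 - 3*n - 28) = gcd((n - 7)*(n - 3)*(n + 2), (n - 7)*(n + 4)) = n - 7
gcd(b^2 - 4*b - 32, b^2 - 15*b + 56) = b - 8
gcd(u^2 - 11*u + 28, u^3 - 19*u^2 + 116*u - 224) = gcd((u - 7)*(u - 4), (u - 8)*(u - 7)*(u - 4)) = u^2 - 11*u + 28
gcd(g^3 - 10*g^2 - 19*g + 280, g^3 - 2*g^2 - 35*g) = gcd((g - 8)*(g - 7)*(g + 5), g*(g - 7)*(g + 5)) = g^2 - 2*g - 35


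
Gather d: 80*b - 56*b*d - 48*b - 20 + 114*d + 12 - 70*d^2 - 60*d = 32*b - 70*d^2 + d*(54 - 56*b) - 8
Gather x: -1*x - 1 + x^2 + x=x^2 - 1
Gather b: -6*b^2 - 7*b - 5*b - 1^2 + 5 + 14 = -6*b^2 - 12*b + 18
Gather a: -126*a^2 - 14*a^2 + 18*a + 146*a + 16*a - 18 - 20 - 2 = -140*a^2 + 180*a - 40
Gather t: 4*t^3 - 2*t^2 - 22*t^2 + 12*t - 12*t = 4*t^3 - 24*t^2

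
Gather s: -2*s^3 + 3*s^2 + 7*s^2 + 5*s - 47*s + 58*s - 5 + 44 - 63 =-2*s^3 + 10*s^2 + 16*s - 24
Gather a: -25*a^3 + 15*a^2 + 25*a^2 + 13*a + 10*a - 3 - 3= -25*a^3 + 40*a^2 + 23*a - 6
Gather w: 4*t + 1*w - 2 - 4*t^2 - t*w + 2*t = -4*t^2 + 6*t + w*(1 - t) - 2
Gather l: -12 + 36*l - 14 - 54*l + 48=22 - 18*l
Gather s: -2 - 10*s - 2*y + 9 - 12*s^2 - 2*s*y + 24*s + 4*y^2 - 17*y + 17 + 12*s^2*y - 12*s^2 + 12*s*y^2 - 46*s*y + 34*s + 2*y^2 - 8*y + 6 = s^2*(12*y - 24) + s*(12*y^2 - 48*y + 48) + 6*y^2 - 27*y + 30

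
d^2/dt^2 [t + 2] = 0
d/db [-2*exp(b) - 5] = -2*exp(b)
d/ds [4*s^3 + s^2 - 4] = 2*s*(6*s + 1)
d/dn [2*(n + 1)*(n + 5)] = 4*n + 12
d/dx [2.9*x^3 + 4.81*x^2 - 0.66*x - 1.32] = 8.7*x^2 + 9.62*x - 0.66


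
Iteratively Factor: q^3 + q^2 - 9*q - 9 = (q + 3)*(q^2 - 2*q - 3) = (q + 1)*(q + 3)*(q - 3)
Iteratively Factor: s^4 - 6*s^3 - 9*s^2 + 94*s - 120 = (s + 4)*(s^3 - 10*s^2 + 31*s - 30) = (s - 3)*(s + 4)*(s^2 - 7*s + 10) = (s - 5)*(s - 3)*(s + 4)*(s - 2)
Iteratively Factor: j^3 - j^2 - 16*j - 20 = (j + 2)*(j^2 - 3*j - 10) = (j + 2)^2*(j - 5)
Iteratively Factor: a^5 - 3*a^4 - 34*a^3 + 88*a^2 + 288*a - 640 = (a - 4)*(a^4 + a^3 - 30*a^2 - 32*a + 160) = (a - 4)*(a - 2)*(a^3 + 3*a^2 - 24*a - 80) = (a - 4)*(a - 2)*(a + 4)*(a^2 - a - 20) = (a - 4)*(a - 2)*(a + 4)^2*(a - 5)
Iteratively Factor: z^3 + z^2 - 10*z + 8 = (z + 4)*(z^2 - 3*z + 2) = (z - 2)*(z + 4)*(z - 1)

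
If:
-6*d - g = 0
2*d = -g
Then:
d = 0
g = 0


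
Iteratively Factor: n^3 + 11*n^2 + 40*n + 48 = (n + 4)*(n^2 + 7*n + 12) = (n + 4)^2*(n + 3)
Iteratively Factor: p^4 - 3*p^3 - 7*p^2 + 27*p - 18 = (p - 1)*(p^3 - 2*p^2 - 9*p + 18) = (p - 2)*(p - 1)*(p^2 - 9) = (p - 3)*(p - 2)*(p - 1)*(p + 3)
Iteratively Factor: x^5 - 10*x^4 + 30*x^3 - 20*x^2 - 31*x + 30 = (x - 3)*(x^4 - 7*x^3 + 9*x^2 + 7*x - 10) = (x - 3)*(x - 2)*(x^3 - 5*x^2 - x + 5) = (x - 3)*(x - 2)*(x - 1)*(x^2 - 4*x - 5) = (x - 3)*(x - 2)*(x - 1)*(x + 1)*(x - 5)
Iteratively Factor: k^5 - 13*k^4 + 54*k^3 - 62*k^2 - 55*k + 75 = (k + 1)*(k^4 - 14*k^3 + 68*k^2 - 130*k + 75) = (k - 3)*(k + 1)*(k^3 - 11*k^2 + 35*k - 25) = (k - 3)*(k - 1)*(k + 1)*(k^2 - 10*k + 25) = (k - 5)*(k - 3)*(k - 1)*(k + 1)*(k - 5)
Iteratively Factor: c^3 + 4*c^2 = (c + 4)*(c^2) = c*(c + 4)*(c)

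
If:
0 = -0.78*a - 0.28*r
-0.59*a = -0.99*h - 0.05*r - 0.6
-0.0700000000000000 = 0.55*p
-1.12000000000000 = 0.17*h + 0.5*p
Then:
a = -7.61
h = -6.21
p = -0.13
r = 21.21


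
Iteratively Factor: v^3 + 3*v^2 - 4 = (v + 2)*(v^2 + v - 2) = (v - 1)*(v + 2)*(v + 2)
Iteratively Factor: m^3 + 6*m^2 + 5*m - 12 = (m - 1)*(m^2 + 7*m + 12) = (m - 1)*(m + 3)*(m + 4)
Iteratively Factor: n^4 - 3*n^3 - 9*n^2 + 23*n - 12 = (n - 1)*(n^3 - 2*n^2 - 11*n + 12) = (n - 1)^2*(n^2 - n - 12) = (n - 1)^2*(n + 3)*(n - 4)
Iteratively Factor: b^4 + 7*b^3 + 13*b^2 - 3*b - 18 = (b + 3)*(b^3 + 4*b^2 + b - 6) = (b + 3)^2*(b^2 + b - 2) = (b - 1)*(b + 3)^2*(b + 2)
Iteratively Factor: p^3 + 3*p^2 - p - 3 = (p + 1)*(p^2 + 2*p - 3) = (p - 1)*(p + 1)*(p + 3)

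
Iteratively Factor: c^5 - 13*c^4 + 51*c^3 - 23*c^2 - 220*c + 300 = (c - 5)*(c^4 - 8*c^3 + 11*c^2 + 32*c - 60) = (c - 5)*(c - 3)*(c^3 - 5*c^2 - 4*c + 20) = (c - 5)*(c - 3)*(c - 2)*(c^2 - 3*c - 10) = (c - 5)^2*(c - 3)*(c - 2)*(c + 2)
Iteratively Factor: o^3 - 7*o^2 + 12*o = (o)*(o^2 - 7*o + 12) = o*(o - 4)*(o - 3)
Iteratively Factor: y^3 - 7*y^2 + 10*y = (y - 2)*(y^2 - 5*y) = (y - 5)*(y - 2)*(y)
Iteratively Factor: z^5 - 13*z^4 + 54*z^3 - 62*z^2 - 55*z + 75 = (z + 1)*(z^4 - 14*z^3 + 68*z^2 - 130*z + 75) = (z - 3)*(z + 1)*(z^3 - 11*z^2 + 35*z - 25) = (z - 3)*(z - 1)*(z + 1)*(z^2 - 10*z + 25) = (z - 5)*(z - 3)*(z - 1)*(z + 1)*(z - 5)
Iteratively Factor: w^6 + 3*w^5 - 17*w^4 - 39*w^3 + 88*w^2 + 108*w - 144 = (w - 1)*(w^5 + 4*w^4 - 13*w^3 - 52*w^2 + 36*w + 144) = (w - 3)*(w - 1)*(w^4 + 7*w^3 + 8*w^2 - 28*w - 48) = (w - 3)*(w - 1)*(w + 4)*(w^3 + 3*w^2 - 4*w - 12) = (w - 3)*(w - 1)*(w + 2)*(w + 4)*(w^2 + w - 6) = (w - 3)*(w - 1)*(w + 2)*(w + 3)*(w + 4)*(w - 2)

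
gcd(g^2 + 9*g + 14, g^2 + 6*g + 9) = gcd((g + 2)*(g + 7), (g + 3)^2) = 1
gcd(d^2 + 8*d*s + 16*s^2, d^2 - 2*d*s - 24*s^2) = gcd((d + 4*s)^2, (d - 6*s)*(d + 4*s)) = d + 4*s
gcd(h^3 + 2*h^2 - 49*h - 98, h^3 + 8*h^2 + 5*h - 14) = h^2 + 9*h + 14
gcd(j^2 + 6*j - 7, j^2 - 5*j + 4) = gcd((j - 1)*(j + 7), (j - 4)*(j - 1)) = j - 1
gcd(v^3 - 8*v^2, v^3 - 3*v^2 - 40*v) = v^2 - 8*v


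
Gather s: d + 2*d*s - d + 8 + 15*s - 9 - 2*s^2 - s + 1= -2*s^2 + s*(2*d + 14)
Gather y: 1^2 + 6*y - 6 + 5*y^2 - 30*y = 5*y^2 - 24*y - 5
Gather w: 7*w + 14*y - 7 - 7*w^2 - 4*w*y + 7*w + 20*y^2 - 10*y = -7*w^2 + w*(14 - 4*y) + 20*y^2 + 4*y - 7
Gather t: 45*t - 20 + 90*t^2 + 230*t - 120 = 90*t^2 + 275*t - 140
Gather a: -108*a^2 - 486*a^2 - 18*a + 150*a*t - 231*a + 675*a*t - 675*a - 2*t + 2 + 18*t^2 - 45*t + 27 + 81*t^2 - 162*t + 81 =-594*a^2 + a*(825*t - 924) + 99*t^2 - 209*t + 110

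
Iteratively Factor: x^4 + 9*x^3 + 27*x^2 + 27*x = (x + 3)*(x^3 + 6*x^2 + 9*x) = (x + 3)^2*(x^2 + 3*x) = x*(x + 3)^2*(x + 3)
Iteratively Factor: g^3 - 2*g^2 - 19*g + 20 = (g - 1)*(g^2 - g - 20) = (g - 5)*(g - 1)*(g + 4)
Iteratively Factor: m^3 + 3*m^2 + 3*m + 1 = (m + 1)*(m^2 + 2*m + 1) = (m + 1)^2*(m + 1)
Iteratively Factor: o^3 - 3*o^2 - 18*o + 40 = (o - 2)*(o^2 - o - 20) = (o - 2)*(o + 4)*(o - 5)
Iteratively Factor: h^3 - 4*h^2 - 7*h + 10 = (h - 1)*(h^2 - 3*h - 10) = (h - 1)*(h + 2)*(h - 5)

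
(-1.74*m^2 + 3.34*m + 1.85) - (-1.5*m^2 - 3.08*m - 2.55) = -0.24*m^2 + 6.42*m + 4.4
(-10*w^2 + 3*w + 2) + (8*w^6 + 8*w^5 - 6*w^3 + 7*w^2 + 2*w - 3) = 8*w^6 + 8*w^5 - 6*w^3 - 3*w^2 + 5*w - 1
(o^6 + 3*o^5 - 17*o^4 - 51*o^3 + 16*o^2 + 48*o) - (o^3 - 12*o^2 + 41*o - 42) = o^6 + 3*o^5 - 17*o^4 - 52*o^3 + 28*o^2 + 7*o + 42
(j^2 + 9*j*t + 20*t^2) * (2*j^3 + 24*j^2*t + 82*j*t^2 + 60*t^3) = 2*j^5 + 42*j^4*t + 338*j^3*t^2 + 1278*j^2*t^3 + 2180*j*t^4 + 1200*t^5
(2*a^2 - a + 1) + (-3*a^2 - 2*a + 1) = -a^2 - 3*a + 2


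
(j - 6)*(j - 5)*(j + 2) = j^3 - 9*j^2 + 8*j + 60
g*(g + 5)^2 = g^3 + 10*g^2 + 25*g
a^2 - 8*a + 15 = (a - 5)*(a - 3)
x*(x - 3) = x^2 - 3*x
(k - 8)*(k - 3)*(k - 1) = k^3 - 12*k^2 + 35*k - 24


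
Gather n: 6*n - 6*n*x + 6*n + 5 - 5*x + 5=n*(12 - 6*x) - 5*x + 10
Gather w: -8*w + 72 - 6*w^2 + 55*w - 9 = -6*w^2 + 47*w + 63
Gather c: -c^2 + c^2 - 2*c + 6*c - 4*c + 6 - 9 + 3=0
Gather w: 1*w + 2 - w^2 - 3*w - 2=-w^2 - 2*w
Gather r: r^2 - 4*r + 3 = r^2 - 4*r + 3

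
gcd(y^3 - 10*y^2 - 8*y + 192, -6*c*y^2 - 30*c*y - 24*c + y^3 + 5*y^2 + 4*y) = y + 4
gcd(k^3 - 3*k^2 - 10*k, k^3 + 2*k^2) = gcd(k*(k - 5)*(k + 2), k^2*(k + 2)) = k^2 + 2*k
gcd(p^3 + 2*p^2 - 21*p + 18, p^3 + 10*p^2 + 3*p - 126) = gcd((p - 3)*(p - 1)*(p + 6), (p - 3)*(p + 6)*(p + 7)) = p^2 + 3*p - 18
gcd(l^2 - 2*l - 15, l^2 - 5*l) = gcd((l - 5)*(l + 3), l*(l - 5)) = l - 5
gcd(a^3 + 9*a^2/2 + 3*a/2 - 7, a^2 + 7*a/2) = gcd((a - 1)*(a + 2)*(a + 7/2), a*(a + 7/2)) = a + 7/2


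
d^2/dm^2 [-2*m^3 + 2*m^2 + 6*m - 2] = 4 - 12*m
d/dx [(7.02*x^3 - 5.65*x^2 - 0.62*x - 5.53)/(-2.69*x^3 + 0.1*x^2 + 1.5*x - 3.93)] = (-14.4965*x^4 + 17.7244*x^3 - 135.8059*x^2 + 45.515*x + 10.7316)/(7.2361*x^6 - 0.538*x^5 - 8.06*x^4 + 21.4434*x^3 + 1.464*x^2 - 11.79*x + 15.4449)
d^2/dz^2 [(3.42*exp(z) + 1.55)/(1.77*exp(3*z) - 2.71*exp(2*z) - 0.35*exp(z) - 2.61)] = (42.858072*exp(6*z) - 5.51018700000003*exp(5*z) - 48.192153*exp(4*z) + 245.760962*exp(3*z) - 76.284672*exp(2*z) - 46.787515*exp(z) + 21.881457)*exp(z)/(5.545233*exp(9*z) - 25.470477*exp(8*z) + 35.707626*exp(7*z) - 34.360048*exp(6*z) + 68.055492*exp(5*z) - 48.798858*exp(4*z) + 21.275866*exp(3*z) - 56.341548*exp(2*z) - 7.152705*exp(z) - 17.779581)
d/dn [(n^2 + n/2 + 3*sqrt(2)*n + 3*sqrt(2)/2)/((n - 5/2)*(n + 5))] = (-12*sqrt(2)*n^2 + 8*n^2 - 100*n - 12*sqrt(2)*n - 165*sqrt(2) - 25)/(4*n^4 + 20*n^3 - 75*n^2 - 250*n + 625)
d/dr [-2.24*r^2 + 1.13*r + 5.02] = 1.13 - 4.48*r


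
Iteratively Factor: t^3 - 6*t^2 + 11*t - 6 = (t - 3)*(t^2 - 3*t + 2) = (t - 3)*(t - 2)*(t - 1)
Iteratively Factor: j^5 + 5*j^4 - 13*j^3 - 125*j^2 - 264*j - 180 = (j + 3)*(j^4 + 2*j^3 - 19*j^2 - 68*j - 60) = (j + 3)^2*(j^3 - j^2 - 16*j - 20) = (j - 5)*(j + 3)^2*(j^2 + 4*j + 4) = (j - 5)*(j + 2)*(j + 3)^2*(j + 2)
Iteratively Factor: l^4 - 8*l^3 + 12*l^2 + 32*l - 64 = (l - 4)*(l^3 - 4*l^2 - 4*l + 16) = (l - 4)*(l - 2)*(l^2 - 2*l - 8) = (l - 4)*(l - 2)*(l + 2)*(l - 4)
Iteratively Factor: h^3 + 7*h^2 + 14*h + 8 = (h + 2)*(h^2 + 5*h + 4) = (h + 1)*(h + 2)*(h + 4)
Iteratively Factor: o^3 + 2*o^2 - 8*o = (o + 4)*(o^2 - 2*o) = (o - 2)*(o + 4)*(o)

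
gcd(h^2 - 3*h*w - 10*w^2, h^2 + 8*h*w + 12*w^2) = h + 2*w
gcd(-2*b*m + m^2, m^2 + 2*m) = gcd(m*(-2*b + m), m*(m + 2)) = m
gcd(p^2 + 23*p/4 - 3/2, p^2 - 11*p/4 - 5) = 1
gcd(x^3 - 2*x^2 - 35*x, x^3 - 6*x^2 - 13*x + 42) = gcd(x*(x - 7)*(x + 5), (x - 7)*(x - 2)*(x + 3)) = x - 7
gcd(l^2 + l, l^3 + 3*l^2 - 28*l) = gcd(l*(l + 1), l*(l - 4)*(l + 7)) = l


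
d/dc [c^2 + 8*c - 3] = 2*c + 8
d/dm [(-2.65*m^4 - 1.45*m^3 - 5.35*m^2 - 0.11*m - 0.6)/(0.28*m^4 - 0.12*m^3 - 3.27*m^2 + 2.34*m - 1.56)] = (0.724*m^6 + 20.327*m^5 - 14.4111*m^4 + 10.3956*m^3 - 6.3087*m^2 + 12.768*m + 1.5756)/(0.0784*m^8 - 0.0672*m^7 - 1.8168*m^6 + 2.0952*m^5 + 9.2577*m^4 - 14.9292*m^3 + 15.678*m^2 - 7.3008*m + 2.4336)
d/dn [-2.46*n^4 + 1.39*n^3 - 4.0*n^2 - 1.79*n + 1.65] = -9.84*n^3 + 4.17*n^2 - 8.0*n - 1.79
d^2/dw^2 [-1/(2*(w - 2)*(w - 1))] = (-(w - 2)^2 - (w - 2)*(w - 1) - (w - 1)^2)/((w - 2)^3*(w - 1)^3)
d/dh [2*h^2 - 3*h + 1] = 4*h - 3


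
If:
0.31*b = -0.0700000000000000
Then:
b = -0.23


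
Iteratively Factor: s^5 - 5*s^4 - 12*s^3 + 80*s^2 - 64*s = (s - 4)*(s^4 - s^3 - 16*s^2 + 16*s) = s*(s - 4)*(s^3 - s^2 - 16*s + 16) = s*(s - 4)*(s - 1)*(s^2 - 16) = s*(s - 4)*(s - 1)*(s + 4)*(s - 4)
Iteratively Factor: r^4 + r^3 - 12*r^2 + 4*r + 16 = (r - 2)*(r^3 + 3*r^2 - 6*r - 8) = (r - 2)*(r + 4)*(r^2 - r - 2) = (r - 2)*(r + 1)*(r + 4)*(r - 2)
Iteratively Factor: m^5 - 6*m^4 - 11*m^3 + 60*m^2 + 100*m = (m - 5)*(m^4 - m^3 - 16*m^2 - 20*m) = (m - 5)*(m + 2)*(m^3 - 3*m^2 - 10*m) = (m - 5)^2*(m + 2)*(m^2 + 2*m) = m*(m - 5)^2*(m + 2)*(m + 2)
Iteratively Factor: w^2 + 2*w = (w + 2)*(w)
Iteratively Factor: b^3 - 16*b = (b + 4)*(b^2 - 4*b) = (b - 4)*(b + 4)*(b)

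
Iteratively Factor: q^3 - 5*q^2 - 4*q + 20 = (q - 5)*(q^2 - 4) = (q - 5)*(q + 2)*(q - 2)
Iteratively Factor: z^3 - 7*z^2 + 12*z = (z - 4)*(z^2 - 3*z) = z*(z - 4)*(z - 3)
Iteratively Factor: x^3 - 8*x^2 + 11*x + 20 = (x - 5)*(x^2 - 3*x - 4) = (x - 5)*(x - 4)*(x + 1)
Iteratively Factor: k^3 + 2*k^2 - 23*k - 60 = (k + 4)*(k^2 - 2*k - 15) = (k + 3)*(k + 4)*(k - 5)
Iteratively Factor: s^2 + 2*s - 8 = (s - 2)*(s + 4)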